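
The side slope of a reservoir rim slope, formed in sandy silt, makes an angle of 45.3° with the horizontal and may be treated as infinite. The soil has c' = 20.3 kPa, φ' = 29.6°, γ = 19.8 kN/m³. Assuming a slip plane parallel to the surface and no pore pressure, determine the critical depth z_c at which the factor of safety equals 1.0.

Setting FS = 1.00 in FS = [c' + γz cos²β tanφ'] / [γz sinβ cosβ] and solving for z:
z = c' / [γ cosβ (FS·sinβ − cosβ·tanφ')]
  = 20.3 / [19.8·cos45.3°·(1.00·sin45.3° − cos45.3°·tan29.6°)]
  = 20.3 / [19.8·0.7034·(1.00·0.7108 − 0.7034·0.5681)]
  = 20.3 / 4.3344 = 4.683 m

z_c = 4.68 m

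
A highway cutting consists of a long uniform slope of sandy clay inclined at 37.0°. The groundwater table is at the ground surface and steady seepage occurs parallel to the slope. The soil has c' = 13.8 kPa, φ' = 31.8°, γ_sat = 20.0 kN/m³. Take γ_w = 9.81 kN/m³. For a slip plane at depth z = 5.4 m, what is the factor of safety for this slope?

With seepage parallel to the slope and the water table at the surface, the effective normal stress on the slip plane uses the buoyant unit weight γ' = γ_sat − γ_w while the driving shear stress uses γ_sat:
FS = [c' + γ' z cos²β tanφ'] / [γ_sat z sinβ cosβ]
γ' = 20.0 − 9.81 = 10.19 kN/m³
Numerator = 13.8 + 10.19·5.4·cos²37.0°·tan31.8° = 13.8 + 10.19·5.4·0.6378·0.6200 = 35.561 kPa
Denominator = 20.0·5.4·sin37.0°·cos37.0° = 20.0·5.4·0.6018·0.7986 = 51.908 kPa
FS = 35.561 / 51.908 = 0.685

FS = 0.69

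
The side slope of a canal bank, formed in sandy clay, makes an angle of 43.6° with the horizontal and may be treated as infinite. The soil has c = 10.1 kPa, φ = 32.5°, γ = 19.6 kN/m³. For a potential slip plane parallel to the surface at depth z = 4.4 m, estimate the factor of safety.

For an infinite slope with a slip plane parallel to the surface (no pore pressure): FS = [c + γz cos²β tanφ] / [γz sinβ cosβ].
γz = 19.6·4.4 = 86.24 kN/m²
Numerator = 10.1 + 86.24·cos²43.6°·tan32.5° = 10.1 + 86.24·0.5244·0.6371 = 38.912 kPa
Denominator = 86.24·sin43.6°·cos43.6° = 86.24·0.6896·0.7242 = 43.069 kPa
FS = 38.912 / 43.069 = 0.903

FS = 0.90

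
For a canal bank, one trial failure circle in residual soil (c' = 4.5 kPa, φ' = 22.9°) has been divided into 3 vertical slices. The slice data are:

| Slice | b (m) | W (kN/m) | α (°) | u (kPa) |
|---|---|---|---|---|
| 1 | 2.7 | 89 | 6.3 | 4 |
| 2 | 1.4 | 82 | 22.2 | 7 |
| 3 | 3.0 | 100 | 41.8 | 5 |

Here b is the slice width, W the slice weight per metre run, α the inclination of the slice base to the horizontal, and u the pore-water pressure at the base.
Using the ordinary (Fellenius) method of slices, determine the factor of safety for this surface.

FS = 1.12

Ordinary method of slices: FS = Σ[c'·Δl_i + (W_i cosα_i − u_i·Δl_i)·tanφ'] / Σ W_i sinα_i, with Δl_i = b_i / cosα_i.
Slice 1: Δl = 2.7/cos6.3° = 2.716 m; N'_1 = 89·cos6.3° − 4·2.716 = 77.6; c'Δl = 12.22; W sinα = 9.8
Slice 2: Δl = 1.4/cos22.2° = 1.512 m; N'_2 = 82·cos22.2° − 7·1.512 = 65.3; c'Δl = 6.80; W sinα = 31.0
Slice 3: Δl = 3.0/cos41.8° = 4.024 m; N'_3 = 100·cos41.8° − 5·4.024 = 54.4; c'Δl = 18.11; W sinα = 66.7
Σc'Δl = 37.1 kN/m; ΣN' = 197.4 kN/m; ΣW sinα = 107.4 kN/m
Resisting = 37.1 + 197.4·tan22.9° = 37.1 + 83.4 = 120.5 kN/m
FS = 120.5 / 107.4 = 1.122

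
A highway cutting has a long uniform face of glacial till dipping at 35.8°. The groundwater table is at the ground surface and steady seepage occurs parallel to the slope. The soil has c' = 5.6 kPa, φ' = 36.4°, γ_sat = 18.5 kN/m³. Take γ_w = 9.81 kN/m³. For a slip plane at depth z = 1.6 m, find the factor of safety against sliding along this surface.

FS = 0.88

With seepage parallel to the slope and the water table at the surface, the effective normal stress on the slip plane uses the buoyant unit weight γ' = γ_sat − γ_w while the driving shear stress uses γ_sat:
FS = [c' + γ' z cos²β tanφ'] / [γ_sat z sinβ cosβ]
γ' = 18.5 − 9.81 = 8.69 kN/m³
Numerator = 5.6 + 8.69·1.6·cos²35.8°·tan36.4° = 5.6 + 8.69·1.6·0.6578·0.7373 = 12.343 kPa
Denominator = 18.5·1.6·sin35.8°·cos35.8° = 18.5·1.6·0.5850·0.8111 = 14.043 kPa
FS = 12.343 / 14.043 = 0.879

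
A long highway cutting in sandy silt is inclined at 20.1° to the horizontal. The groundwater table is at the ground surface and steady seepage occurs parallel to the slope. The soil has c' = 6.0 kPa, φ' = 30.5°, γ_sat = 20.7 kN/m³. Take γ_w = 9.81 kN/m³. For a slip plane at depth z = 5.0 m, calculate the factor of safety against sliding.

With seepage parallel to the slope and the water table at the surface, the effective normal stress on the slip plane uses the buoyant unit weight γ' = γ_sat − γ_w while the driving shear stress uses γ_sat:
FS = [c' + γ' z cos²β tanφ'] / [γ_sat z sinβ cosβ]
γ' = 20.7 − 9.81 = 10.89 kN/m³
Numerator = 6.0 + 10.89·5.0·cos²20.1°·tan30.5° = 6.0 + 10.89·5.0·0.8819·0.5890 = 34.286 kPa
Denominator = 20.7·5.0·sin20.1°·cos20.1° = 20.7·5.0·0.3437·0.9391 = 33.402 kPa
FS = 34.286 / 33.402 = 1.026

FS = 1.03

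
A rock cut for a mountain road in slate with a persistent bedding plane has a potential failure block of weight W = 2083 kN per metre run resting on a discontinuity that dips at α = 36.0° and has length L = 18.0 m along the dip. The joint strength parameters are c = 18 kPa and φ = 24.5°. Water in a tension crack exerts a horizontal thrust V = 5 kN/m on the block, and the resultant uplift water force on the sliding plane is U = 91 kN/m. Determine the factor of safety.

FS = 0.85

Resolving the block weight along and normal to the plane and applying the Mohr–Coulomb strength on the joint:
N' = W cosα − U − V sinα = 2083·cos36.0° − 91 − 5·sin36.0° = 1591.2 kN/m
Driving force T = W sinα + V cosα = 2083·sin36.0° + 5·cos36.0° = 1228.4 kN/m
Resisting force R = c·L + N'·tanφ = 18·18.0 + 1591.2·tan24.5° = 324.0 + 725.2 = 1049.2 kN/m
FS = R / T = 1049.2 / 1228.4 = 0.854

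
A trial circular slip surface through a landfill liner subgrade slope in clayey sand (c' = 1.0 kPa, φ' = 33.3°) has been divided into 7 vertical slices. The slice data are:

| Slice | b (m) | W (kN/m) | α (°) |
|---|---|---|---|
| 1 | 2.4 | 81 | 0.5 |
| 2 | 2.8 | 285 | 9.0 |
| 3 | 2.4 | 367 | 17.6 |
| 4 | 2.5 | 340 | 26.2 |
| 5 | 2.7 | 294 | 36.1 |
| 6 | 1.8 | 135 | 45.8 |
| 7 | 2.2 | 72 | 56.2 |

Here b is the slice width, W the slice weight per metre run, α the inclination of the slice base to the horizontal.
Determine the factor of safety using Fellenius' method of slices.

FS = 1.47

Ordinary method of slices: FS = Σ[c'·Δl_i + (W_i cosα_i)·tanφ'] / Σ W_i sinα_i, with Δl_i = b_i / cosα_i.
Slice 1: Δl = 2.4/cos0.5° = 2.400 m; N'_1 = 81·cos0.5° = 81.0; c'Δl = 2.40; W sinα = 0.7
Slice 2: Δl = 2.8/cos9.0° = 2.835 m; N'_2 = 285·cos9.0° = 281.5; c'Δl = 2.83; W sinα = 44.6
Slice 3: Δl = 2.4/cos17.6° = 2.518 m; N'_3 = 367·cos17.6° = 349.8; c'Δl = 2.52; W sinα = 111.0
Slice 4: Δl = 2.5/cos26.2° = 2.786 m; N'_4 = 340·cos26.2° = 305.1; c'Δl = 2.79; W sinα = 150.1
Slice 5: Δl = 2.7/cos36.1° = 3.342 m; N'_5 = 294·cos36.1° = 237.5; c'Δl = 3.34; W sinα = 173.2
Slice 6: Δl = 1.8/cos45.8° = 2.582 m; N'_6 = 135·cos45.8° = 94.1; c'Δl = 2.58; W sinα = 96.8
Slice 7: Δl = 2.2/cos56.2° = 3.955 m; N'_7 = 72·cos56.2° = 40.1; c'Δl = 3.95; W sinα = 59.8
Σc'Δl = 20.4 kN/m; ΣN' = 1389.1 kN/m; ΣW sinα = 636.2 kN/m
Resisting = 20.4 + 1389.1·tan33.3° = 20.4 + 912.5 = 932.9 kN/m
FS = 932.9 / 636.2 = 1.466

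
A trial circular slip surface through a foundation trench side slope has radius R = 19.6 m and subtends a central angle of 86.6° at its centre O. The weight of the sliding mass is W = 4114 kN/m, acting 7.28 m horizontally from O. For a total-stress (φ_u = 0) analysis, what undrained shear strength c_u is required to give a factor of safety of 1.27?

c_u = 65.5 kPa

FS = c_u·L_a·R / (W·d), so c_u = FS·W·d / (L_a·R).
Arc length L_a = R·θ = 19.6·(86.6°·π/180) = 19.6·1.5115 = 29.62 m
c_u = 1.27·4114·7.28 / (29.62·19.6) = 38036.4 / 580.64 = 65.51 kPa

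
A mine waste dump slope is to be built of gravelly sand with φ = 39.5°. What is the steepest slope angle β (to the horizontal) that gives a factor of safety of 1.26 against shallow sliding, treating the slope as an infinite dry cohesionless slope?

β = 33.2°

For an infinite dry cohesionless slope FS = tanφ/tanβ, so tanβ = tanφ / FS.
tanβ = tan39.5° / 1.26 = 0.8243 / 1.26 = 0.6542
β = arctan(0.6542) = 33.19°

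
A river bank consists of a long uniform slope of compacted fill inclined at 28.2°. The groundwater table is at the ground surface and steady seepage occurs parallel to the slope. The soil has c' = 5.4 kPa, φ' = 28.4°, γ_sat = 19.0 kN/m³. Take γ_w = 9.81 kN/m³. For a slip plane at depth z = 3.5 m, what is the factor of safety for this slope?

With seepage parallel to the slope and the water table at the surface, the effective normal stress on the slip plane uses the buoyant unit weight γ' = γ_sat − γ_w while the driving shear stress uses γ_sat:
FS = [c' + γ' z cos²β tanφ'] / [γ_sat z sinβ cosβ]
γ' = 19.0 − 9.81 = 9.19 kN/m³
Numerator = 5.4 + 9.19·3.5·cos²28.2°·tan28.4° = 5.4 + 9.19·3.5·0.7767·0.5407 = 18.908 kPa
Denominator = 19.0·3.5·sin28.2°·cos28.2° = 19.0·3.5·0.4726·0.8813 = 27.695 kPa
FS = 18.908 / 27.695 = 0.683

FS = 0.68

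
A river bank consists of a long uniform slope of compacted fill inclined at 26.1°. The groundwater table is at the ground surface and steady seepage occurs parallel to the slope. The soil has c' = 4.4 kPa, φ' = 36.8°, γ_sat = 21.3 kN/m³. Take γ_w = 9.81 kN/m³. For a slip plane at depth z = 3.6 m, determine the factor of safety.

FS = 0.97

With seepage parallel to the slope and the water table at the surface, the effective normal stress on the slip plane uses the buoyant unit weight γ' = γ_sat − γ_w while the driving shear stress uses γ_sat:
FS = [c' + γ' z cos²β tanφ'] / [γ_sat z sinβ cosβ]
γ' = 21.3 − 9.81 = 11.49 kN/m³
Numerator = 4.4 + 11.49·3.6·cos²26.1°·tan36.8° = 4.4 + 11.49·3.6·0.8065·0.7481 = 29.355 kPa
Denominator = 21.3·3.6·sin26.1°·cos26.1° = 21.3·3.6·0.4399·0.8980 = 30.295 kPa
FS = 29.355 / 30.295 = 0.969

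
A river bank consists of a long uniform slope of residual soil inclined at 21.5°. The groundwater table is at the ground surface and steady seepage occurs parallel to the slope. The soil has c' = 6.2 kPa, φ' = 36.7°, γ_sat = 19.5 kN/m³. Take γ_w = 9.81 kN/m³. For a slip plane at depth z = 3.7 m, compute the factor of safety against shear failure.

FS = 1.19

With seepage parallel to the slope and the water table at the surface, the effective normal stress on the slip plane uses the buoyant unit weight γ' = γ_sat − γ_w while the driving shear stress uses γ_sat:
FS = [c' + γ' z cos²β tanφ'] / [γ_sat z sinβ cosβ]
γ' = 19.5 − 9.81 = 9.69 kN/m³
Numerator = 6.2 + 9.69·3.7·cos²21.5°·tan36.7° = 6.2 + 9.69·3.7·0.8657·0.7454 = 29.334 kPa
Denominator = 19.5·3.7·sin21.5°·cos21.5° = 19.5·3.7·0.3665·0.9304 = 24.603 kPa
FS = 29.334 / 24.603 = 1.192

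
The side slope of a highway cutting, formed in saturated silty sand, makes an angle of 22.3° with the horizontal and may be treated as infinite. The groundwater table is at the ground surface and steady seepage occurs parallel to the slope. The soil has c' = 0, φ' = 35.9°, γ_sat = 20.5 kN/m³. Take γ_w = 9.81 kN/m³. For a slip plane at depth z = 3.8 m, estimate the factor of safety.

FS = 0.92

With seepage parallel to the slope and the water table at the surface, the effective normal stress on the slip plane uses the buoyant unit weight γ' = γ_sat − γ_w while the driving shear stress uses γ_sat:
FS = [c' + γ' z cos²β tanφ'] / [γ_sat z sinβ cosβ]
(For c' = 0 this reduces to FS = (γ'/γ_sat)·tanφ'/tanβ.)
γ' = 20.5 − 9.81 = 10.69 kN/m³
Numerator = 0.0 + 10.69·3.8·cos²22.3°·tan35.9° = 0.0 + 10.69·3.8·0.8560·0.7239 = 25.171 kPa
Denominator = 20.5·3.8·sin22.3°·cos22.3° = 20.5·3.8·0.3795·0.9252 = 27.349 kPa
FS = 25.171 / 27.349 = 0.920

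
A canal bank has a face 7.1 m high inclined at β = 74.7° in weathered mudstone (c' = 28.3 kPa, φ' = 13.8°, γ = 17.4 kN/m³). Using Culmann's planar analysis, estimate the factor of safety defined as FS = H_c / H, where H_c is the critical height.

FS = 1.67

H_c = (4c'/γ) · sinβ cosφ' / [1 − cos(β − φ')]
    = (4·28.3/17.4) · sin74.7°·cos13.8° / [1 − cos60.9°]
    = 6.506 · 0.9367 / 0.5137 = 11.86 m
FS = H_c / H = 11.86 / 7.1 = 1.671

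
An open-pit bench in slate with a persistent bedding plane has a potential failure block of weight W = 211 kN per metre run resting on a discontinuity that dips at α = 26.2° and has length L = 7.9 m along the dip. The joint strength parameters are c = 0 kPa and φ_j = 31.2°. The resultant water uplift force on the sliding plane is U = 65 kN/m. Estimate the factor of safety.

Resolving the block weight along and normal to the plane and applying the Mohr–Coulomb strength on the joint:
N' = W cosα − U = 211·cos26.2° − 65 = 124.3 kN/m
Driving force T = W sinα = 211·sin26.2° = 93.2 kN/m
Resisting force R = c·L + N'·tanφ_j = 0·7.9 + 124.3·tan31.2° = 0.0 + 75.3 = 75.3 kN/m
FS = R / T = 75.3 / 93.2 = 0.808

FS = 0.81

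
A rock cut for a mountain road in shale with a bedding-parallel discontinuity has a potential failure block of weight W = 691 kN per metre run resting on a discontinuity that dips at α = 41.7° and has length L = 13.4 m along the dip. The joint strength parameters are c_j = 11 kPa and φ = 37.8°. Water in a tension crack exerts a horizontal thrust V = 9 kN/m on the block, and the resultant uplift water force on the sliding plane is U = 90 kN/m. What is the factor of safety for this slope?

Resolving the block weight along and normal to the plane and applying the Mohr–Coulomb strength on the joint:
N' = W cosα − U − V sinα = 691·cos41.7° − 90 − 9·sin41.7° = 419.9 kN/m
Driving force T = W sinα + V cosα = 691·sin41.7° + 9·cos41.7° = 466.4 kN/m
Resisting force R = c_j·L + N'·tanφ = 11·13.4 + 419.9·tan37.8° = 147.4 + 325.7 = 473.1 kN/m
FS = R / T = 473.1 / 466.4 = 1.014

FS = 1.01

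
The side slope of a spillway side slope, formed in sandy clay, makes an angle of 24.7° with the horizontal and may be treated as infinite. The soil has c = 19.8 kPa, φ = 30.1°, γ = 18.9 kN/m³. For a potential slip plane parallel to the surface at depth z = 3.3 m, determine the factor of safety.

For an infinite slope with a slip plane parallel to the surface (no pore pressure): FS = [c + γz cos²β tanφ] / [γz sinβ cosβ].
γz = 18.9·3.3 = 62.37 kN/m²
Numerator = 19.8 + 62.37·cos²24.7°·tan30.1° = 19.8 + 62.37·0.8254·0.5797 = 49.642 kPa
Denominator = 62.37·sin24.7°·cos24.7° = 62.37·0.4179·0.9085 = 23.678 kPa
FS = 49.642 / 23.678 = 2.097

FS = 2.10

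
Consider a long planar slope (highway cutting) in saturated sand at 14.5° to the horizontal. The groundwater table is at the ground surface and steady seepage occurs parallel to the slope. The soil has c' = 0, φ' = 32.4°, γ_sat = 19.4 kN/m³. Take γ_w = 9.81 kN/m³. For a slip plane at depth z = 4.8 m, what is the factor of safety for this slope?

FS = 1.21

With seepage parallel to the slope and the water table at the surface, the effective normal stress on the slip plane uses the buoyant unit weight γ' = γ_sat − γ_w while the driving shear stress uses γ_sat:
FS = [c' + γ' z cos²β tanφ'] / [γ_sat z sinβ cosβ]
(For c' = 0 this reduces to FS = (γ'/γ_sat)·tanφ'/tanβ.)
γ' = 19.4 − 9.81 = 9.59 kN/m³
Numerator = 0.0 + 9.59·4.8·cos²14.5°·tan32.4° = 0.0 + 9.59·4.8·0.9373·0.6346 = 27.381 kPa
Denominator = 19.4·4.8·sin14.5°·cos14.5° = 19.4·4.8·0.2504·0.9681 = 22.573 kPa
FS = 27.381 / 22.573 = 1.213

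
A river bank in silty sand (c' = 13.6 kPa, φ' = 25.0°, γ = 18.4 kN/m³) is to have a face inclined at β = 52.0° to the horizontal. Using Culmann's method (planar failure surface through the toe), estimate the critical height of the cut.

Culmann's analysis gives the critical failure plane at α_cr = (β + φ')/2 = (52.0 + 25.0)/2 = 38.5°, and the critical height
H_c = (4c'/γ) · sinβ cosφ' / [1 − cos(β − φ')]
    = (4·13.6/18.4) · sin52.0°·cos25.0° / [1 − cos(27.0°)]
    = 2.957 · 0.7880·0.9063 / [1 − 0.8910]
    = 2.957 · 0.7142 / 0.1090
    = 19.37 m

H_c = 19.37 m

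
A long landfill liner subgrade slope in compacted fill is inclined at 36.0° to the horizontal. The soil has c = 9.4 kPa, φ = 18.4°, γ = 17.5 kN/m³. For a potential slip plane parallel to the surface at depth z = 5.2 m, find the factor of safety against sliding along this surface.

For an infinite slope with a slip plane parallel to the surface (no pore pressure): FS = [c + γz cos²β tanφ] / [γz sinβ cosβ].
γz = 17.5·5.2 = 91.00 kN/m²
Numerator = 9.4 + 91.00·cos²36.0°·tan18.4° = 9.4 + 91.00·0.6545·0.3327 = 29.213 kPa
Denominator = 91.00·sin36.0°·cos36.0° = 91.00·0.5878·0.8090 = 43.273 kPa
FS = 29.213 / 43.273 = 0.675

FS = 0.68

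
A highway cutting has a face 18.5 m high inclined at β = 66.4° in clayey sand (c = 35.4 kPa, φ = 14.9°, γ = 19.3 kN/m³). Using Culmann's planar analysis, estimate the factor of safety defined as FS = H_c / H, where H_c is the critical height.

H_c = (4c/γ) · sinβ cosφ / [1 − cos(β − φ)]
    = (4·35.4/19.3) · sin66.4°·cos14.9° / [1 − cos51.5°]
    = 7.337 · 0.8856 / 0.3775 = 17.21 m
FS = H_c / H = 17.21 / 18.5 = 0.930

FS = 0.93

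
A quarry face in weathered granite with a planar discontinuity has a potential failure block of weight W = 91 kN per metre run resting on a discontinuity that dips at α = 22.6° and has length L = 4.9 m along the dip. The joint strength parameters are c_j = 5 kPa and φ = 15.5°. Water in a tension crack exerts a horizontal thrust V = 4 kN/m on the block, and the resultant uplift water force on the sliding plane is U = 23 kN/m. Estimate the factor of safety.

FS = 1.06

Resolving the block weight along and normal to the plane and applying the Mohr–Coulomb strength on the joint:
N' = W cosα − U − V sinα = 91·cos22.6° − 23 − 4·sin22.6° = 59.5 kN/m
Driving force T = W sinα + V cosα = 91·sin22.6° + 4·cos22.6° = 38.7 kN/m
Resisting force R = c_j·L + N'·tanφ = 5·4.9 + 59.5·tan15.5° = 24.5 + 16.5 = 41.0 kN/m
FS = R / T = 41.0 / 38.7 = 1.060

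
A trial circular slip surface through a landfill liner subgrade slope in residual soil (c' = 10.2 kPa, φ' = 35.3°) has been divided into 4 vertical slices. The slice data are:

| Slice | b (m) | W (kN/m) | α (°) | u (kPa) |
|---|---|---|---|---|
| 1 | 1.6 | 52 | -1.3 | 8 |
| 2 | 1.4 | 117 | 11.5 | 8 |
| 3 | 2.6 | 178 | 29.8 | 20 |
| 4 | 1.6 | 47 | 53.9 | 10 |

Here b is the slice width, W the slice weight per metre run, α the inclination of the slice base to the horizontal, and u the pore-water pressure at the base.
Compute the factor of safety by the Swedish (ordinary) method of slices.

Ordinary method of slices: FS = Σ[c'·Δl_i + (W_i cosα_i − u_i·Δl_i)·tanφ'] / Σ W_i sinα_i, with Δl_i = b_i / cosα_i.
Slice 1: Δl = 1.6/cos(-1.3°) = 1.600 m; N'_1 = 52·cos(-1.3°) − 8·1.600 = 39.2; c'Δl = 16.32; W sinα = -1.2
Slice 2: Δl = 1.4/cos11.5° = 1.429 m; N'_2 = 117·cos11.5° − 8·1.429 = 103.2; c'Δl = 14.57; W sinα = 23.3
Slice 3: Δl = 2.6/cos29.8° = 2.996 m; N'_3 = 178·cos29.8° − 20·2.996 = 94.5; c'Δl = 30.56; W sinα = 88.5
Slice 4: Δl = 1.6/cos53.9° = 2.716 m; N'_4 = 47·cos53.9° − 10·2.716 = 0.5; c'Δl = 27.70; W sinα = 38.0
Σc'Δl = 89.2 kN/m; ΣN' = 237.5 kN/m; ΣW sinα = 148.6 kN/m
Resisting = 89.2 + 237.5·tan35.3° = 89.2 + 168.1 = 257.3 kN/m
FS = 257.3 / 148.6 = 1.732

FS = 1.73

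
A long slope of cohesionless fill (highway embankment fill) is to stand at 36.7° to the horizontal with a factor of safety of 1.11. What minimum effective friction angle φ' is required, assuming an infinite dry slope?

FS = tanφ'/tanβ ⇒ tanφ' = FS · tanβ = 1.11 · tan36.7° = 0.8274
φ' = arctan(0.8274) = 39.60°

φ' = 39.6°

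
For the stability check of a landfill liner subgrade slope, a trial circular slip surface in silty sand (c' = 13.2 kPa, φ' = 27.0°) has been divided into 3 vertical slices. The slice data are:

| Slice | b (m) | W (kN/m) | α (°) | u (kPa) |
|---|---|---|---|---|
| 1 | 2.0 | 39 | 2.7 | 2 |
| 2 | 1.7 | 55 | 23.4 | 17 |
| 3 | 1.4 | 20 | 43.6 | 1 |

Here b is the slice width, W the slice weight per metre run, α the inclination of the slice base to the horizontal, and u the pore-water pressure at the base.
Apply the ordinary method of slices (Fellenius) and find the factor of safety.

FS = 2.94

Ordinary method of slices: FS = Σ[c'·Δl_i + (W_i cosα_i − u_i·Δl_i)·tanφ'] / Σ W_i sinα_i, with Δl_i = b_i / cosα_i.
Slice 1: Δl = 2.0/cos2.7° = 2.002 m; N'_1 = 39·cos2.7° − 2·2.002 = 35.0; c'Δl = 26.43; W sinα = 1.8
Slice 2: Δl = 1.7/cos23.4° = 1.852 m; N'_2 = 55·cos23.4° − 17·1.852 = 19.0; c'Δl = 24.45; W sinα = 21.8
Slice 3: Δl = 1.4/cos43.6° = 1.933 m; N'_3 = 20·cos43.6° − 1·1.933 = 12.6; c'Δl = 25.52; W sinα = 13.8
Σc'Δl = 76.4 kN/m; ΣN' = 66.5 kN/m; ΣW sinα = 37.5 kN/m
Resisting = 76.4 + 66.5·tan27.0° = 76.4 + 33.9 = 110.3 kN/m
FS = 110.3 / 37.5 = 2.943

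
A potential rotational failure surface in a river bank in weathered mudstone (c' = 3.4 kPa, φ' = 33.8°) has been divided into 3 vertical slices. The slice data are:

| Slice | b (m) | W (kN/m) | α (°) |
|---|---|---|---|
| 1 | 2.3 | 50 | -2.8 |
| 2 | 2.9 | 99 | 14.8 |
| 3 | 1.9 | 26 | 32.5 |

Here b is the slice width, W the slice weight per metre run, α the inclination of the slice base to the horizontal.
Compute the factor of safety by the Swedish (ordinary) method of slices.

FS = 3.74

Ordinary method of slices: FS = Σ[c'·Δl_i + (W_i cosα_i)·tanφ'] / Σ W_i sinα_i, with Δl_i = b_i / cosα_i.
Slice 1: Δl = 2.3/cos(-2.8°) = 2.303 m; N'_1 = 50·cos(-2.8°) = 49.9; c'Δl = 7.83; W sinα = -2.4
Slice 2: Δl = 2.9/cos14.8° = 3.000 m; N'_2 = 99·cos14.8° = 95.7; c'Δl = 10.20; W sinα = 25.3
Slice 3: Δl = 1.9/cos32.5° = 2.253 m; N'_3 = 26·cos32.5° = 21.9; c'Δl = 7.66; W sinα = 14.0
Σc'Δl = 25.7 kN/m; ΣN' = 167.6 kN/m; ΣW sinα = 36.8 kN/m
Resisting = 25.7 + 167.6·tan33.8° = 25.7 + 112.2 = 137.9 kN/m
FS = 137.9 / 36.8 = 3.745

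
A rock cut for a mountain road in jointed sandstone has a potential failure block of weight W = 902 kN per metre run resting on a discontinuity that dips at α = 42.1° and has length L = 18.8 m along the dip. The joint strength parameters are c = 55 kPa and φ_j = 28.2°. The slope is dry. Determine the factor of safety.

Resolving the block weight along and normal to the plane and applying the Mohr–Coulomb strength on the joint:
N' = W cosα = 902·cos42.1° = 669.3 kN/m
Driving force T = W sinα = 902·sin42.1° = 604.7 kN/m
Resisting force R = c·L + N'·tanφ_j = 55·18.8 + 669.3·tan28.2° = 1034.0 + 358.9 = 1392.9 kN/m
FS = R / T = 1392.9 / 604.7 = 2.303

FS = 2.30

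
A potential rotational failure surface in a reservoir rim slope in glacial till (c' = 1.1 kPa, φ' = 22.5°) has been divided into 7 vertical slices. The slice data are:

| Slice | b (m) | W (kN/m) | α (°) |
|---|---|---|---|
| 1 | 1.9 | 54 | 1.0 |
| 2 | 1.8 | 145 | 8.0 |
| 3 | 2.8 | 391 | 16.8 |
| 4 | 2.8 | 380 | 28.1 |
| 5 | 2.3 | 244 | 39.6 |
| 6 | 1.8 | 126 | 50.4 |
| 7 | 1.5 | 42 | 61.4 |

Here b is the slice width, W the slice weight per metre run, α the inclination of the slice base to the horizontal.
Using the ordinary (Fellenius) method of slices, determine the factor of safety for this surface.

FS = 0.86

Ordinary method of slices: FS = Σ[c'·Δl_i + (W_i cosα_i)·tanφ'] / Σ W_i sinα_i, with Δl_i = b_i / cosα_i.
Slice 1: Δl = 1.9/cos1.0° = 1.900 m; N'_1 = 54·cos1.0° = 54.0; c'Δl = 2.09; W sinα = 0.9
Slice 2: Δl = 1.8/cos8.0° = 1.818 m; N'_2 = 145·cos8.0° = 143.6; c'Δl = 2.00; W sinα = 20.2
Slice 3: Δl = 2.8/cos16.8° = 2.925 m; N'_3 = 391·cos16.8° = 374.3; c'Δl = 3.22; W sinα = 113.0
Slice 4: Δl = 2.8/cos28.1° = 3.174 m; N'_4 = 380·cos28.1° = 335.2; c'Δl = 3.49; W sinα = 179.0
Slice 5: Δl = 2.3/cos39.6° = 2.985 m; N'_5 = 244·cos39.6° = 188.0; c'Δl = 3.28; W sinα = 155.5
Slice 6: Δl = 1.8/cos50.4° = 2.824 m; N'_6 = 126·cos50.4° = 80.3; c'Δl = 3.11; W sinα = 97.1
Slice 7: Δl = 1.5/cos61.4° = 3.134 m; N'_7 = 42·cos61.4° = 20.1; c'Δl = 3.45; W sinα = 36.9
Σc'Δl = 20.6 kN/m; ΣN' = 1195.5 kN/m; ΣW sinα = 602.6 kN/m
Resisting = 20.6 + 1195.5·tan22.5° = 20.6 + 495.2 = 515.8 kN/m
FS = 515.8 / 602.6 = 0.856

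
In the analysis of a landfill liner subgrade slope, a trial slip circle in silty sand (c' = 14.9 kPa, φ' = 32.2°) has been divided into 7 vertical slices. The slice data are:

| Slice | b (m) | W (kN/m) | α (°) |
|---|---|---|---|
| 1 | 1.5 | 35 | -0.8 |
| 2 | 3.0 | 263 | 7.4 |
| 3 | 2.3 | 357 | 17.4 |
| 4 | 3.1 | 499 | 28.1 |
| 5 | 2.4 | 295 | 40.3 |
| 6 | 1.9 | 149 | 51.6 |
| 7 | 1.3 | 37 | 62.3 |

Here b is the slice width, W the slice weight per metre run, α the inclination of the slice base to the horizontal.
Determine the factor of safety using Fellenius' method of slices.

Ordinary method of slices: FS = Σ[c'·Δl_i + (W_i cosα_i)·tanφ'] / Σ W_i sinα_i, with Δl_i = b_i / cosα_i.
Slice 1: Δl = 1.5/cos(-0.8°) = 1.500 m; N'_1 = 35·cos(-0.8°) = 35.0; c'Δl = 22.35; W sinα = -0.5
Slice 2: Δl = 3.0/cos7.4° = 3.025 m; N'_2 = 263·cos7.4° = 260.8; c'Δl = 45.08; W sinα = 33.9
Slice 3: Δl = 2.3/cos17.4° = 2.410 m; N'_3 = 357·cos17.4° = 340.7; c'Δl = 35.91; W sinα = 106.8
Slice 4: Δl = 3.1/cos28.1° = 3.514 m; N'_4 = 499·cos28.1° = 440.2; c'Δl = 52.36; W sinα = 235.0
Slice 5: Δl = 2.4/cos40.3° = 3.147 m; N'_5 = 295·cos40.3° = 225.0; c'Δl = 46.89; W sinα = 190.8
Slice 6: Δl = 1.9/cos51.6° = 3.059 m; N'_6 = 149·cos51.6° = 92.6; c'Δl = 45.58; W sinα = 116.8
Slice 7: Δl = 1.3/cos62.3° = 2.797 m; N'_7 = 37·cos62.3° = 17.2; c'Δl = 41.67; W sinα = 32.8
Σc'Δl = 289.8 kN/m; ΣN' = 1411.4 kN/m; ΣW sinα = 715.5 kN/m
Resisting = 289.8 + 1411.4·tan32.2° = 289.8 + 888.8 = 1178.6 kN/m
FS = 1178.6 / 715.5 = 1.647

FS = 1.65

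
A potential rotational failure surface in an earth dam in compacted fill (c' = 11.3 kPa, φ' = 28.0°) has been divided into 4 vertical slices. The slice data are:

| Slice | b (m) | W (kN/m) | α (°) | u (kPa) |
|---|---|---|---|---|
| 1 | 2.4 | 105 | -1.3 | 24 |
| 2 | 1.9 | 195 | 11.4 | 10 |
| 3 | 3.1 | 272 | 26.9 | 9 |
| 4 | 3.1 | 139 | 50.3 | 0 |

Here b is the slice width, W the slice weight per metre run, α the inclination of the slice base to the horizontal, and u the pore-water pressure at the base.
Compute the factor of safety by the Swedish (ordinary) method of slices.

FS = 1.57

Ordinary method of slices: FS = Σ[c'·Δl_i + (W_i cosα_i − u_i·Δl_i)·tanφ'] / Σ W_i sinα_i, with Δl_i = b_i / cosα_i.
Slice 1: Δl = 2.4/cos(-1.3°) = 2.401 m; N'_1 = 105·cos(-1.3°) − 24·2.401 = 47.4; c'Δl = 27.13; W sinα = -2.4
Slice 2: Δl = 1.9/cos11.4° = 1.938 m; N'_2 = 195·cos11.4° − 10·1.938 = 171.8; c'Δl = 21.90; W sinα = 38.5
Slice 3: Δl = 3.1/cos26.9° = 3.476 m; N'_3 = 272·cos26.9° − 9·3.476 = 211.3; c'Δl = 39.28; W sinα = 123.1
Slice 4: Δl = 3.1/cos50.3° = 4.853 m; N'_4 = 139·cos50.3° − 0·4.853 = 88.8; c'Δl = 54.84; W sinα = 106.9
Σc'Δl = 143.1 kN/m; ΣN' = 519.2 kN/m; ΣW sinα = 266.2 kN/m
Resisting = 143.1 + 519.2·tan28.0° = 143.1 + 276.1 = 419.2 kN/m
FS = 419.2 / 266.2 = 1.575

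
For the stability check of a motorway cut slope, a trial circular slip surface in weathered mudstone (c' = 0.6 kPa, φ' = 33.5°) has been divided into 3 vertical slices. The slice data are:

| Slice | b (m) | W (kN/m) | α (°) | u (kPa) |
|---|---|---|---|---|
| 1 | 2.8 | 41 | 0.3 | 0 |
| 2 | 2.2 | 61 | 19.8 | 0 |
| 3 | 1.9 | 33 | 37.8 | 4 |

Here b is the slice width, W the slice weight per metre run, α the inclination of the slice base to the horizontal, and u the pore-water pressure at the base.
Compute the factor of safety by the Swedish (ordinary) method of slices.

FS = 1.96

Ordinary method of slices: FS = Σ[c'·Δl_i + (W_i cosα_i − u_i·Δl_i)·tanφ'] / Σ W_i sinα_i, with Δl_i = b_i / cosα_i.
Slice 1: Δl = 2.8/cos0.3° = 2.800 m; N'_1 = 41·cos0.3° − 0·2.800 = 41.0; c'Δl = 1.68; W sinα = 0.2
Slice 2: Δl = 2.2/cos19.8° = 2.338 m; N'_2 = 61·cos19.8° − 0·2.338 = 57.4; c'Δl = 1.40; W sinα = 20.7
Slice 3: Δl = 1.9/cos37.8° = 2.405 m; N'_3 = 33·cos37.8° − 4·2.405 = 16.5; c'Δl = 1.44; W sinα = 20.2
Σc'Δl = 4.5 kN/m; ΣN' = 114.8 kN/m; ΣW sinα = 41.1 kN/m
Resisting = 4.5 + 114.8·tan33.5° = 4.5 + 76.0 = 80.5 kN/m
FS = 80.5 / 41.1 = 1.960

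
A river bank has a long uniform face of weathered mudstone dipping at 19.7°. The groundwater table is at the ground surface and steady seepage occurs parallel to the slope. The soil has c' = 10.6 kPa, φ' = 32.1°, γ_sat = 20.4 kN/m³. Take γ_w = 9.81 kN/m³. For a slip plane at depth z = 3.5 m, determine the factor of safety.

FS = 1.38

With seepage parallel to the slope and the water table at the surface, the effective normal stress on the slip plane uses the buoyant unit weight γ' = γ_sat − γ_w while the driving shear stress uses γ_sat:
FS = [c' + γ' z cos²β tanφ'] / [γ_sat z sinβ cosβ]
γ' = 20.4 − 9.81 = 10.59 kN/m³
Numerator = 10.6 + 10.59·3.5·cos²19.7°·tan32.1° = 10.6 + 10.59·3.5·0.8864·0.6273 = 31.209 kPa
Denominator = 20.4·3.5·sin19.7°·cos19.7° = 20.4·3.5·0.3371·0.9415 = 22.660 kPa
FS = 31.209 / 22.660 = 1.377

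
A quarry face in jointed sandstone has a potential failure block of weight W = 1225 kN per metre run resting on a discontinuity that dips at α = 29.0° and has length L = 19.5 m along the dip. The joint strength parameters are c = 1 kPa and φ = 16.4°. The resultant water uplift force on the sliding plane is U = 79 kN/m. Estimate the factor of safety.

FS = 0.52

Resolving the block weight along and normal to the plane and applying the Mohr–Coulomb strength on the joint:
N' = W cosα − U = 1225·cos29.0° − 79 = 992.4 kN/m
Driving force T = W sinα = 1225·sin29.0° = 593.9 kN/m
Resisting force R = c·L + N'·tanφ = 1·19.5 + 992.4·tan16.4° = 19.5 + 292.1 = 311.6 kN/m
FS = R / T = 311.6 / 593.9 = 0.525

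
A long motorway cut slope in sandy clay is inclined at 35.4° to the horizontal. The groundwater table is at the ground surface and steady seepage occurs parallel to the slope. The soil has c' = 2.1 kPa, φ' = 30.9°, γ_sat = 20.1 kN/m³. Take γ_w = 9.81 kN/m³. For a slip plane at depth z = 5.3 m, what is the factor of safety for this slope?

With seepage parallel to the slope and the water table at the surface, the effective normal stress on the slip plane uses the buoyant unit weight γ' = γ_sat − γ_w while the driving shear stress uses γ_sat:
FS = [c' + γ' z cos²β tanφ'] / [γ_sat z sinβ cosβ]
γ' = 20.1 − 9.81 = 10.29 kN/m³
Numerator = 2.1 + 10.29·5.3·cos²35.4°·tan30.9° = 2.1 + 10.29·5.3·0.6644·0.5985 = 23.787 kPa
Denominator = 20.1·5.3·sin35.4°·cos35.4° = 20.1·5.3·0.5793·0.8151 = 50.302 kPa
FS = 23.787 / 50.302 = 0.473

FS = 0.47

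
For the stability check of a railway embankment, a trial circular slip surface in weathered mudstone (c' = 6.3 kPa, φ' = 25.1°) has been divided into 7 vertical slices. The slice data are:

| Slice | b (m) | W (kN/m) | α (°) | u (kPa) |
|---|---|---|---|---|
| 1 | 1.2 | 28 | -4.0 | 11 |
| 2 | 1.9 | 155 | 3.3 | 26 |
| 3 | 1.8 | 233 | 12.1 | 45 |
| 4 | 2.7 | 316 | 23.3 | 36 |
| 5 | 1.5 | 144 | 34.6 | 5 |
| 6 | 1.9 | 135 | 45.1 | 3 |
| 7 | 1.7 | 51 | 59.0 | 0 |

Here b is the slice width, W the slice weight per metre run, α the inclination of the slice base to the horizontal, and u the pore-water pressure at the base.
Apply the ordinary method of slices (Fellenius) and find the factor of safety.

Ordinary method of slices: FS = Σ[c'·Δl_i + (W_i cosα_i − u_i·Δl_i)·tanφ'] / Σ W_i sinα_i, with Δl_i = b_i / cosα_i.
Slice 1: Δl = 1.2/cos(-4.0°) = 1.203 m; N'_1 = 28·cos(-4.0°) − 11·1.203 = 14.7; c'Δl = 7.58; W sinα = -2.0
Slice 2: Δl = 1.9/cos3.3° = 1.903 m; N'_2 = 155·cos3.3° − 26·1.903 = 105.3; c'Δl = 11.99; W sinα = 8.9
Slice 3: Δl = 1.8/cos12.1° = 1.841 m; N'_3 = 233·cos12.1° − 45·1.841 = 145.0; c'Δl = 11.60; W sinα = 48.8
Slice 4: Δl = 2.7/cos23.3° = 2.940 m; N'_4 = 316·cos23.3° − 36·2.940 = 184.4; c'Δl = 18.52; W sinα = 125.0
Slice 5: Δl = 1.5/cos34.6° = 1.822 m; N'_5 = 144·cos34.6° − 5·1.822 = 109.4; c'Δl = 11.48; W sinα = 81.8
Slice 6: Δl = 1.9/cos45.1° = 2.692 m; N'_6 = 135·cos45.1° − 3·2.692 = 87.2; c'Δl = 16.96; W sinα = 95.6
Slice 7: Δl = 1.7/cos59.0° = 3.301 m; N'_7 = 51·cos59.0° − 0·3.301 = 26.3; c'Δl = 20.79; W sinα = 43.7
Σc'Δl = 98.9 kN/m; ΣN' = 672.2 kN/m; ΣW sinα = 401.9 kN/m
Resisting = 98.9 + 672.2·tan25.1° = 98.9 + 314.9 = 413.8 kN/m
FS = 413.8 / 401.9 = 1.030

FS = 1.03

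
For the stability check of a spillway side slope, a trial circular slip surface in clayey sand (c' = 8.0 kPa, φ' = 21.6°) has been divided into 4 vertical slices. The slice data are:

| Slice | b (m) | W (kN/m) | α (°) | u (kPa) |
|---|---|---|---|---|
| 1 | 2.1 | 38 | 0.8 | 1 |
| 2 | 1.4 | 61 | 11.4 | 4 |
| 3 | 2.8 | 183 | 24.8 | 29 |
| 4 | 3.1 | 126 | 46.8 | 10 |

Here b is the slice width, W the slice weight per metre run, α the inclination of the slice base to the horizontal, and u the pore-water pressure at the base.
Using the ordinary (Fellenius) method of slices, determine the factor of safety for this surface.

Ordinary method of slices: FS = Σ[c'·Δl_i + (W_i cosα_i − u_i·Δl_i)·tanφ'] / Σ W_i sinα_i, with Δl_i = b_i / cosα_i.
Slice 1: Δl = 2.1/cos0.8° = 2.100 m; N'_1 = 38·cos0.8° − 1·2.100 = 35.9; c'Δl = 16.80; W sinα = 0.5
Slice 2: Δl = 1.4/cos11.4° = 1.428 m; N'_2 = 61·cos11.4° − 4·1.428 = 54.1; c'Δl = 11.43; W sinα = 12.1
Slice 3: Δl = 2.8/cos24.8° = 3.084 m; N'_3 = 183·cos24.8° − 29·3.084 = 76.7; c'Δl = 24.68; W sinα = 76.8
Slice 4: Δl = 3.1/cos46.8° = 4.529 m; N'_4 = 126·cos46.8° − 10·4.529 = 41.0; c'Δl = 36.23; W sinα = 91.9
Σc'Δl = 89.1 kN/m; ΣN' = 207.6 kN/m; ΣW sinα = 181.2 kN/m
Resisting = 89.1 + 207.6·tan21.6° = 89.1 + 82.2 = 171.3 kN/m
FS = 171.3 / 181.2 = 0.946

FS = 0.95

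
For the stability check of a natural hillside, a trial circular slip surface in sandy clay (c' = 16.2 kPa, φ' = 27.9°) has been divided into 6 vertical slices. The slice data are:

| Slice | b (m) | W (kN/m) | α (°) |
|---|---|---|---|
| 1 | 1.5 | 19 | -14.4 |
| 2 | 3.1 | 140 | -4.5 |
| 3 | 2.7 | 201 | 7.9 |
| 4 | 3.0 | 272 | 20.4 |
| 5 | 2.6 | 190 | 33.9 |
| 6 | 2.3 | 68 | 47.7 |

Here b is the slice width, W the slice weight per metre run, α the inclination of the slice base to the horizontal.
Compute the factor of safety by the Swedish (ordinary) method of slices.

Ordinary method of slices: FS = Σ[c'·Δl_i + (W_i cosα_i)·tanφ'] / Σ W_i sinα_i, with Δl_i = b_i / cosα_i.
Slice 1: Δl = 1.5/cos(-14.4°) = 1.549 m; N'_1 = 19·cos(-14.4°) = 18.4; c'Δl = 25.09; W sinα = -4.7
Slice 2: Δl = 3.1/cos(-4.5°) = 3.110 m; N'_2 = 140·cos(-4.5°) = 139.6; c'Δl = 50.38; W sinα = -11.0
Slice 3: Δl = 2.7/cos7.9° = 2.726 m; N'_3 = 201·cos7.9° = 199.1; c'Δl = 44.16; W sinα = 27.6
Slice 4: Δl = 3.0/cos20.4° = 3.201 m; N'_4 = 272·cos20.4° = 254.9; c'Δl = 51.85; W sinα = 94.8
Slice 5: Δl = 2.6/cos33.9° = 3.132 m; N'_5 = 190·cos33.9° = 157.7; c'Δl = 50.75; W sinα = 106.0
Slice 6: Δl = 2.3/cos47.7° = 3.417 m; N'_6 = 68·cos47.7° = 45.8; c'Δl = 55.36; W sinα = 50.3
Σc'Δl = 277.6 kN/m; ΣN' = 815.5 kN/m; ΣW sinα = 263.0 kN/m
Resisting = 277.6 + 815.5·tan27.9° = 277.6 + 431.8 = 709.4 kN/m
FS = 709.4 / 263.0 = 2.697

FS = 2.70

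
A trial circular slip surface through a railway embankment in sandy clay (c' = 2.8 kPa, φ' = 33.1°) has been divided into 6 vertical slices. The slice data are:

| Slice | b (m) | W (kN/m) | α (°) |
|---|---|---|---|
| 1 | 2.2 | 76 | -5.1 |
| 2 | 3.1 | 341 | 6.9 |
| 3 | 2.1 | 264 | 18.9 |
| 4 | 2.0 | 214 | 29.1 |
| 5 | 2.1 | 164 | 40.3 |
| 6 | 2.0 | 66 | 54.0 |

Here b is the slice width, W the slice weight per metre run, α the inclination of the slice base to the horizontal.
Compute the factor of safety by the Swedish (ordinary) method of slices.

FS = 1.84

Ordinary method of slices: FS = Σ[c'·Δl_i + (W_i cosα_i)·tanφ'] / Σ W_i sinα_i, with Δl_i = b_i / cosα_i.
Slice 1: Δl = 2.2/cos(-5.1°) = 2.209 m; N'_1 = 76·cos(-5.1°) = 75.7; c'Δl = 6.18; W sinα = -6.8
Slice 2: Δl = 3.1/cos6.9° = 3.123 m; N'_2 = 341·cos6.9° = 338.5; c'Δl = 8.74; W sinα = 41.0
Slice 3: Δl = 2.1/cos18.9° = 2.220 m; N'_3 = 264·cos18.9° = 249.8; c'Δl = 6.22; W sinα = 85.5
Slice 4: Δl = 2.0/cos29.1° = 2.289 m; N'_4 = 214·cos29.1° = 187.0; c'Δl = 6.41; W sinα = 104.1
Slice 5: Δl = 2.1/cos40.3° = 2.753 m; N'_5 = 164·cos40.3° = 125.1; c'Δl = 7.71; W sinα = 106.1
Slice 6: Δl = 2.0/cos54.0° = 3.403 m; N'_6 = 66·cos54.0° = 38.8; c'Δl = 9.53; W sinα = 53.4
Σc'Δl = 44.8 kN/m; ΣN' = 1014.9 kN/m; ΣW sinα = 383.3 kN/m
Resisting = 44.8 + 1014.9·tan33.1° = 44.8 + 661.6 = 706.4 kN/m
FS = 706.4 / 383.3 = 1.843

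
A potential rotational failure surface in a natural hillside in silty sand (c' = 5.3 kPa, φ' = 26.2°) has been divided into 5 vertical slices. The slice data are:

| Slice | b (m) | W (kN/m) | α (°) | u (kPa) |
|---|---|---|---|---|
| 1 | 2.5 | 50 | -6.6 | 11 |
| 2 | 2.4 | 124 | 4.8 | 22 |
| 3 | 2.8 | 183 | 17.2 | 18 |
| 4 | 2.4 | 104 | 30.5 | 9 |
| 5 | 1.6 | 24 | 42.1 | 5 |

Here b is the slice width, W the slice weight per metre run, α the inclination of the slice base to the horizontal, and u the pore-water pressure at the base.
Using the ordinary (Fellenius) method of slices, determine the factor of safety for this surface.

Ordinary method of slices: FS = Σ[c'·Δl_i + (W_i cosα_i − u_i·Δl_i)·tanφ'] / Σ W_i sinα_i, with Δl_i = b_i / cosα_i.
Slice 1: Δl = 2.5/cos(-6.6°) = 2.517 m; N'_1 = 50·cos(-6.6°) − 11·2.517 = 22.0; c'Δl = 13.34; W sinα = -5.7
Slice 2: Δl = 2.4/cos4.8° = 2.408 m; N'_2 = 124·cos4.8° − 22·2.408 = 70.6; c'Δl = 12.76; W sinα = 10.4
Slice 3: Δl = 2.8/cos17.2° = 2.931 m; N'_3 = 183·cos17.2° − 18·2.931 = 122.1; c'Δl = 15.53; W sinα = 54.1
Slice 4: Δl = 2.4/cos30.5° = 2.785 m; N'_4 = 104·cos30.5° − 9·2.785 = 64.5; c'Δl = 14.76; W sinα = 52.8
Slice 5: Δl = 1.6/cos42.1° = 2.156 m; N'_5 = 24·cos42.1° − 5·2.156 = 7.0; c'Δl = 11.43; W sinα = 16.1
Σc'Δl = 67.8 kN/m; ΣN' = 286.2 kN/m; ΣW sinα = 127.6 kN/m
Resisting = 67.8 + 286.2·tan26.2° = 67.8 + 140.8 = 208.7 kN/m
FS = 208.7 / 127.6 = 1.635

FS = 1.63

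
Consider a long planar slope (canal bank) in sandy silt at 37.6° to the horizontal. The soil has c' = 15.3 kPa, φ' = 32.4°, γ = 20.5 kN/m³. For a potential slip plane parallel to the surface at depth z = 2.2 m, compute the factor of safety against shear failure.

FS = 1.53

For an infinite slope with a slip plane parallel to the surface (no pore pressure): FS = [c' + γz cos²β tanφ'] / [γz sinβ cosβ].
γz = 20.5·2.2 = 45.10 kN/m²
Numerator = 15.3 + 45.10·cos²37.6°·tan32.4° = 15.3 + 45.10·0.6277·0.6346 = 33.266 kPa
Denominator = 45.10·sin37.6°·cos37.6° = 45.10·0.6101·0.7923 = 21.802 kPa
FS = 33.266 / 21.802 = 1.526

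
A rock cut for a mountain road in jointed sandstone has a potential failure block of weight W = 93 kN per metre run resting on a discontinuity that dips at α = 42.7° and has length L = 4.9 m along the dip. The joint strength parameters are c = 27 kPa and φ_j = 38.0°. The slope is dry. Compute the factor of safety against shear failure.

FS = 2.94

Resolving the block weight along and normal to the plane and applying the Mohr–Coulomb strength on the joint:
N' = W cosα = 93·cos42.7° = 68.3 kN/m
Driving force T = W sinα = 93·sin42.7° = 63.1 kN/m
Resisting force R = c·L + N'·tanφ_j = 27·4.9 + 68.3·tan38.0° = 132.3 + 53.4 = 185.7 kN/m
FS = R / T = 185.7 / 63.1 = 2.944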